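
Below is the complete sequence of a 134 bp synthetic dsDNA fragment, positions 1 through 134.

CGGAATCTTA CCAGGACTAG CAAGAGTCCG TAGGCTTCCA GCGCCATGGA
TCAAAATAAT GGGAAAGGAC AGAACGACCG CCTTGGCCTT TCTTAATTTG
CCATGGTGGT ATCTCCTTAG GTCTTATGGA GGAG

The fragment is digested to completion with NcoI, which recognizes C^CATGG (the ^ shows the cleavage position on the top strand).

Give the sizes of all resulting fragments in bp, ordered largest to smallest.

NcoI sites (CCATGG) start at positions 44, 101.
NcoI cuts after the first base of each site, so after positions 44, 101.
Linear molecule, 2 cuts → 3 fragments:
  1–44 → 44 bp
  45–101 → 57 bp
  102–134 → 33 bp
Sorted largest to smallest: 57, 44, 33 bp.

57, 44, 33 bp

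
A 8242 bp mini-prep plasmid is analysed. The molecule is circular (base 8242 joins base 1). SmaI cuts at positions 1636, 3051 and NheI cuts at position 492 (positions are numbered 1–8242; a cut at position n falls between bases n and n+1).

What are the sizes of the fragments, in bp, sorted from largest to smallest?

5683, 1415, 1144 bp

Combined cut positions (sorted): 492, 1636, 3051.
Circular molecule, 3 cuts → 3 fragments:
  1636 − 492 = 1144 bp
  3051 − 1636 = 1415 bp
  wrap: 8242 − 3051 + 492 = 5683 bp
Sorted largest to smallest: 5683, 1415, 1144 bp.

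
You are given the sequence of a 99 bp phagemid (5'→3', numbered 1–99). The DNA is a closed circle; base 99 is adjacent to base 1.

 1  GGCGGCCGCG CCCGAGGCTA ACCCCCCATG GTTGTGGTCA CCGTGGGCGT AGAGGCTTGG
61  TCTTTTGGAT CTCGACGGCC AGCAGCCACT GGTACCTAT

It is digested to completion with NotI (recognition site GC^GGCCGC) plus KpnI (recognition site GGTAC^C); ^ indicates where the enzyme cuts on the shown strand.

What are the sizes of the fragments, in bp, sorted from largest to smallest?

The NotI site (GCGGCCGC) starts at position 2.
NotI cuts after base 2 of each site, so after position 3.
The KpnI site (GGTACC) starts at position 91.
KpnI cuts after base 5 of each site (before the last base), so after position 95.
Combined cut positions: 3, 95.
Circular molecule, 2 cuts → 2 fragments:
  4–95 → 92 bp
  96–99 then 1–3 → 4 + 3 = 7 bp
Sorted largest to smallest: 92, 7 bp.

92, 7 bp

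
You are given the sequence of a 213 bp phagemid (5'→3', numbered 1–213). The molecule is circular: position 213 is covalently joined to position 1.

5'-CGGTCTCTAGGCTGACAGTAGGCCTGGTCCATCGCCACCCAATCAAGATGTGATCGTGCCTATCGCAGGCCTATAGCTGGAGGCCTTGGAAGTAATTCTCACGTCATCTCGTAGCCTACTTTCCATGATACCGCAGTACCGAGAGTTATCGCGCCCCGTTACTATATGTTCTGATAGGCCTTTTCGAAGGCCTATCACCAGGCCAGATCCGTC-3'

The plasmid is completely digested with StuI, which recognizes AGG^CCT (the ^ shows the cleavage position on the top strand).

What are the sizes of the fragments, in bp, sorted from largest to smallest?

95, 47, 45, 14, 12 bp

StuI sites (AGGCCT) start at positions 20, 67, 81, 176, 188.
StuI cuts after base 3 of each site, so after positions 22, 69, 83, 178, 190.
Circular molecule, 5 cuts → 5 fragments:
  23–69 → 47 bp
  70–83 → 14 bp
  84–178 → 95 bp
  179–190 → 12 bp
  191–213 then 1–22 → 23 + 22 = 45 bp
Sorted largest to smallest: 95, 47, 45, 14, 12 bp.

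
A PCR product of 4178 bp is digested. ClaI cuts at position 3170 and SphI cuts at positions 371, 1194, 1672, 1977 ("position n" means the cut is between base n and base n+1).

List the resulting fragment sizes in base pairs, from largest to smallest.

1193, 1008, 823, 478, 371, 305 bp

Combined cut positions (sorted): 371, 1194, 1672, 1977, 3170.
Linear molecule, 5 cuts → 6 fragments:
  371 − 0 = 371 bp
  1194 − 371 = 823 bp
  1672 − 1194 = 478 bp
  1977 − 1672 = 305 bp
  3170 − 1977 = 1193 bp
  4178 − 3170 = 1008 bp
Sorted largest to smallest: 1193, 1008, 823, 478, 371, 305 bp.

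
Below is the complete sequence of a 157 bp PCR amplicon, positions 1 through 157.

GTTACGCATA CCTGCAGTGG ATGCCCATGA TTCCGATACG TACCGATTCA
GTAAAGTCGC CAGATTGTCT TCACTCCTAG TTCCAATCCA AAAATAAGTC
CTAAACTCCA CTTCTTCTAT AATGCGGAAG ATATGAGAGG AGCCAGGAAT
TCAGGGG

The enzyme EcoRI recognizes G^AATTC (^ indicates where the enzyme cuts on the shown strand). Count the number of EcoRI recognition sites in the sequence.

GAATTC occurs starting at position 147.
EcoRI cuts at 1 site.

1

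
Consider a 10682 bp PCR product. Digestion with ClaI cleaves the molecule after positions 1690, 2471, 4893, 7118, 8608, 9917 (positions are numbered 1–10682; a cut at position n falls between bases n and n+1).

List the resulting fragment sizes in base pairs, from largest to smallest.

2422, 2225, 1690, 1490, 1309, 781, 765 bp

Linear molecule, 6 cuts → 7 fragments:
  1690 − 0 = 1690 bp
  2471 − 1690 = 781 bp
  4893 − 2471 = 2422 bp
  7118 − 4893 = 2225 bp
  8608 − 7118 = 1490 bp
  9917 − 8608 = 1309 bp
  10682 − 9917 = 765 bp
Sorted largest to smallest: 2422, 2225, 1690, 1490, 1309, 781, 765 bp.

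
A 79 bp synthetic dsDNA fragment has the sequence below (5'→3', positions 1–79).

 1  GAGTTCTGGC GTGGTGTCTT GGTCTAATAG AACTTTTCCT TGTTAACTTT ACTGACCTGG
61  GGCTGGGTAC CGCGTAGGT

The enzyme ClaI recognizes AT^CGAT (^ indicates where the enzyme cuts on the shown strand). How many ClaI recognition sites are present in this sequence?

0

No occurrence of ATCGAT is present in the sequence.
ClaI does not cut: 0 sites.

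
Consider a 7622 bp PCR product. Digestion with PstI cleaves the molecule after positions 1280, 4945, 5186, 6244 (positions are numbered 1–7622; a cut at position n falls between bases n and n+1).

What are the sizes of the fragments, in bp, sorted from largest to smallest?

Linear molecule, 4 cuts → 5 fragments:
  1280 − 0 = 1280 bp
  4945 − 1280 = 3665 bp
  5186 − 4945 = 241 bp
  6244 − 5186 = 1058 bp
  7622 − 6244 = 1378 bp
Sorted largest to smallest: 3665, 1378, 1280, 1058, 241 bp.

3665, 1378, 1280, 1058, 241 bp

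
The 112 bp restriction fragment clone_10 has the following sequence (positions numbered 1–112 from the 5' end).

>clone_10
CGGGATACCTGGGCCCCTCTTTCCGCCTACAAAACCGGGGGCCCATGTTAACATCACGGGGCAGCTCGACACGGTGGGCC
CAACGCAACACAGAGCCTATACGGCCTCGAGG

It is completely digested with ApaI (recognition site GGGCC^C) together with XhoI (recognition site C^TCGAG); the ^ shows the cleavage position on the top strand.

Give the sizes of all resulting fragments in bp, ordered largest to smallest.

37, 28, 26, 15, 6 bp

ApaI sites (GGGCCC) start at positions 11, 39, 76.
ApaI cuts after base 5 of each site (before the last base), so after positions 15, 43, 80.
The XhoI site (CTCGAG) starts at position 106.
XhoI cuts after the first base of each site, so after position 106.
Combined cut positions: 15, 43, 80, 106.
Linear molecule, 4 cuts → 5 fragments:
  1–15 → 15 bp
  16–43 → 28 bp
  44–80 → 37 bp
  81–106 → 26 bp
  107–112 → 6 bp
Sorted largest to smallest: 37, 28, 26, 15, 6 bp.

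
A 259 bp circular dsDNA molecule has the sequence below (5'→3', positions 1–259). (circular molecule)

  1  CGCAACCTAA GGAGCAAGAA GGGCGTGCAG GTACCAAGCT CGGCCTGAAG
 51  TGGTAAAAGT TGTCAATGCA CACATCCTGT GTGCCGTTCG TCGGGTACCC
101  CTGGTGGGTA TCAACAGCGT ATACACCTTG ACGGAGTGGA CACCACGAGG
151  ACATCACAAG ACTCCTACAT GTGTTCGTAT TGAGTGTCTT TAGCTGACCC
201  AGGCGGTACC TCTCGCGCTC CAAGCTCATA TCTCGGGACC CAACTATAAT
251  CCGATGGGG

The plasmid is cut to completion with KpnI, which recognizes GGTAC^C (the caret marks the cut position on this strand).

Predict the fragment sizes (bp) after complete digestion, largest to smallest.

KpnI sites (GGTACC) start at positions 30, 94, 205.
KpnI cuts after base 5 of each site (before the last base), so after positions 34, 98, 209.
Circular molecule, 3 cuts → 3 fragments:
  35–98 → 64 bp
  99–209 → 111 bp
  210–259 then 1–34 → 50 + 34 = 84 bp
Sorted largest to smallest: 111, 84, 64 bp.

111, 84, 64 bp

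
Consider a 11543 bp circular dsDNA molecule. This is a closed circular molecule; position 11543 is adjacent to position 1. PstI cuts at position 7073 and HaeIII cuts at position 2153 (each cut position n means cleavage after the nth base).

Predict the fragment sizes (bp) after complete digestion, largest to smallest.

6623, 4920 bp

Combined cut positions (sorted): 2153, 7073.
Circular molecule, 2 cuts → 2 fragments:
  7073 − 2153 = 4920 bp
  wrap: 11543 − 7073 + 2153 = 6623 bp
Sorted largest to smallest: 6623, 4920 bp.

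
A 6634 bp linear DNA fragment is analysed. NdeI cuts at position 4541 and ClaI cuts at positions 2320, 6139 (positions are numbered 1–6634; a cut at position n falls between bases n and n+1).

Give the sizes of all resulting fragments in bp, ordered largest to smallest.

2320, 2221, 1598, 495 bp

Combined cut positions (sorted): 2320, 4541, 6139.
Linear molecule, 3 cuts → 4 fragments:
  2320 − 0 = 2320 bp
  4541 − 2320 = 2221 bp
  6139 − 4541 = 1598 bp
  6634 − 6139 = 495 bp
Sorted largest to smallest: 2320, 2221, 1598, 495 bp.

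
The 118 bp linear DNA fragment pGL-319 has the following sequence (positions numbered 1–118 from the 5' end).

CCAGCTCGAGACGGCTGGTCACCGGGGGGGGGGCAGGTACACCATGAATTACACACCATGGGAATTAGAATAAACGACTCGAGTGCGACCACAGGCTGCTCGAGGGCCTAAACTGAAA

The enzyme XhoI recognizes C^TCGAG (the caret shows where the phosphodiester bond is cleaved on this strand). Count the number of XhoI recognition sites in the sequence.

3

CTCGAG occurs starting at positions 5, 78, 99.
XhoI cuts at 3 sites.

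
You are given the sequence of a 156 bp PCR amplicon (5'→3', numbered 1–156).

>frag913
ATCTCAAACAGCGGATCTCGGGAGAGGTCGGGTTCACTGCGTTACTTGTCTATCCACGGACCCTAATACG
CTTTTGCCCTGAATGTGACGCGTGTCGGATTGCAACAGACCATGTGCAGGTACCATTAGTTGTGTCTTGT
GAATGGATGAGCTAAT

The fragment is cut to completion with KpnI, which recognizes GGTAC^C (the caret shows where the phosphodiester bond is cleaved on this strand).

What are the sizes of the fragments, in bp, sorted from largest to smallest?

123, 33 bp

The KpnI site (GGTACC) starts at position 119.
KpnI cuts after base 5 of each site (before the last base), so after position 123.
Linear molecule, 1 cut → 2 fragments:
  1–123 → 123 bp
  124–156 → 33 bp
Sorted largest to smallest: 123, 33 bp.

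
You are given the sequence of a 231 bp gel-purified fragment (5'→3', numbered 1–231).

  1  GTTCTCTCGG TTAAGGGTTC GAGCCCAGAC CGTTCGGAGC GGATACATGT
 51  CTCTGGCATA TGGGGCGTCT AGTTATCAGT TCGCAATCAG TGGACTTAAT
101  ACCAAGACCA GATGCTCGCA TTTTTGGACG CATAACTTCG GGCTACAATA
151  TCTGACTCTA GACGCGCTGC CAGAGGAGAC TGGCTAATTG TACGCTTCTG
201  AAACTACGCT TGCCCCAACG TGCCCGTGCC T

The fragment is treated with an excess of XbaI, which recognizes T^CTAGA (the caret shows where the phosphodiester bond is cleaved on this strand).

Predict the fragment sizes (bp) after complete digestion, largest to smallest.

157, 74 bp

The XbaI site (TCTAGA) starts at position 157.
XbaI cuts after the first base of each site, so after position 157.
Linear molecule, 1 cut → 2 fragments:
  1–157 → 157 bp
  158–231 → 74 bp
Sorted largest to smallest: 157, 74 bp.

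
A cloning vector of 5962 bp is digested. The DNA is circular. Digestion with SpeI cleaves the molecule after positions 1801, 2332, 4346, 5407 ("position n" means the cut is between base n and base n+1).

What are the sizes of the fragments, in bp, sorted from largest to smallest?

2356, 2014, 1061, 531 bp

Circular molecule, 4 cuts → 4 fragments:
  2332 − 1801 = 531 bp
  4346 − 2332 = 2014 bp
  5407 − 4346 = 1061 bp
  wrap: 5962 − 5407 + 1801 = 2356 bp
Sorted largest to smallest: 2356, 2014, 1061, 531 bp.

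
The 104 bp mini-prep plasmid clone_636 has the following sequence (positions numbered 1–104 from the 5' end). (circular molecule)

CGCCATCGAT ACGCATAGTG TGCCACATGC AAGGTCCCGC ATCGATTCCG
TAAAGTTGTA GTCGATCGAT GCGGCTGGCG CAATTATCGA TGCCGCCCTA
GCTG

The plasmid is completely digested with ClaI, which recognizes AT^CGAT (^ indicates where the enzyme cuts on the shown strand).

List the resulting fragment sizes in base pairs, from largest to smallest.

36, 24, 23, 21 bp

ClaI sites (ATCGAT) start at positions 5, 41, 65, 86.
ClaI cuts after base 2 of each site, so after positions 6, 42, 66, 87.
Circular molecule, 4 cuts → 4 fragments:
  7–42 → 36 bp
  43–66 → 24 bp
  67–87 → 21 bp
  88–104 then 1–6 → 17 + 6 = 23 bp
Sorted largest to smallest: 36, 24, 23, 21 bp.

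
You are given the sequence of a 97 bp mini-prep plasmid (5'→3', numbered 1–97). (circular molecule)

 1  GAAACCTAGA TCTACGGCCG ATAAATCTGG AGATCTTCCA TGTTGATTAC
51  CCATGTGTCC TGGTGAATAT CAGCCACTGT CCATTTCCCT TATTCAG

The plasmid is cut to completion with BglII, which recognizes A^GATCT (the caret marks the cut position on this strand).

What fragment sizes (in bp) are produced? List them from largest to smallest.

74, 23 bp

BglII sites (AGATCT) start at positions 8, 31.
BglII cuts after the first base of each site, so after positions 8, 31.
Circular molecule, 2 cuts → 2 fragments:
  9–31 → 23 bp
  32–97 then 1–8 → 66 + 8 = 74 bp
Sorted largest to smallest: 74, 23 bp.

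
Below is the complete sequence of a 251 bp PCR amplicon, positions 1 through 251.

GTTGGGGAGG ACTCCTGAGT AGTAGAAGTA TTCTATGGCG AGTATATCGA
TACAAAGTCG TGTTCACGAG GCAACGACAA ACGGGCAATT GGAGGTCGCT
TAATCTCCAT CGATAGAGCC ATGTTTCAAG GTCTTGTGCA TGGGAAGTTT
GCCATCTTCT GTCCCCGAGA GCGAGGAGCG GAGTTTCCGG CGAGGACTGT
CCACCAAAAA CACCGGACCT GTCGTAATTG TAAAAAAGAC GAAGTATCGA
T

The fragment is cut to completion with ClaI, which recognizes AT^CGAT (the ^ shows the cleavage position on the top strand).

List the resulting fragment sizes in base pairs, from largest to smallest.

137, 63, 47, 4 bp

ClaI sites (ATCGAT) start at positions 46, 109, 246.
ClaI cuts after base 2 of each site, so after positions 47, 110, 247.
Linear molecule, 3 cuts → 4 fragments:
  1–47 → 47 bp
  48–110 → 63 bp
  111–247 → 137 bp
  248–251 → 4 bp
Sorted largest to smallest: 137, 63, 47, 4 bp.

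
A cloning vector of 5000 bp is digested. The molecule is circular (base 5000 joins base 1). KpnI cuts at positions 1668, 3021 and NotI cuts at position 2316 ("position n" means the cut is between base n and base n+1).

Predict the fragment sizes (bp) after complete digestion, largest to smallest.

3647, 705, 648 bp

Combined cut positions (sorted): 1668, 2316, 3021.
Circular molecule, 3 cuts → 3 fragments:
  2316 − 1668 = 648 bp
  3021 − 2316 = 705 bp
  wrap: 5000 − 3021 + 1668 = 3647 bp
Sorted largest to smallest: 3647, 705, 648 bp.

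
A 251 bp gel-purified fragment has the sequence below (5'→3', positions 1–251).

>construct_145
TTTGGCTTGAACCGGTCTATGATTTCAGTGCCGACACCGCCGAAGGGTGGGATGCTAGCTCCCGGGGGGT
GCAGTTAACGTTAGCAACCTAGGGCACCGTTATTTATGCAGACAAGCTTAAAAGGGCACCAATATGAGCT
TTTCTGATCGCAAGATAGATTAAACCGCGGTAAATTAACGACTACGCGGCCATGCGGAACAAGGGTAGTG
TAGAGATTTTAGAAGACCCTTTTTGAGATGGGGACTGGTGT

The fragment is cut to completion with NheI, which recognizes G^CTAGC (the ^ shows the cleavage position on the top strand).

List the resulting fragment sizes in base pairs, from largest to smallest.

197, 54 bp

The NheI site (GCTAGC) starts at position 54.
NheI cuts after the first base of each site, so after position 54.
Linear molecule, 1 cut → 2 fragments:
  1–54 → 54 bp
  55–251 → 197 bp
Sorted largest to smallest: 197, 54 bp.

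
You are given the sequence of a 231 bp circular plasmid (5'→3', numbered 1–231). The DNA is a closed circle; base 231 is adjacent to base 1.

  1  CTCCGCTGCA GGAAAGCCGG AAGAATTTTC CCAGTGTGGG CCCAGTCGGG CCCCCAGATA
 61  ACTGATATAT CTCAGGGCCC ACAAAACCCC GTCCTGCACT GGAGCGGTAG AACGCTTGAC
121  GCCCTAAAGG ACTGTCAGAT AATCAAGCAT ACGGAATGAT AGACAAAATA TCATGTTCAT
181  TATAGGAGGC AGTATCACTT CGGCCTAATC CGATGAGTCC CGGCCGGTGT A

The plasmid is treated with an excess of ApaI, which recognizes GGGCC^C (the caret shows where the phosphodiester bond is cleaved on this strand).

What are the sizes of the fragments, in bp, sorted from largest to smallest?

194, 27, 10 bp

ApaI sites (GGGCCC) start at positions 38, 48, 75.
ApaI cuts after base 5 of each site (before the last base), so after positions 42, 52, 79.
Circular molecule, 3 cuts → 3 fragments:
  43–52 → 10 bp
  53–79 → 27 bp
  80–231 then 1–42 → 152 + 42 = 194 bp
Sorted largest to smallest: 194, 27, 10 bp.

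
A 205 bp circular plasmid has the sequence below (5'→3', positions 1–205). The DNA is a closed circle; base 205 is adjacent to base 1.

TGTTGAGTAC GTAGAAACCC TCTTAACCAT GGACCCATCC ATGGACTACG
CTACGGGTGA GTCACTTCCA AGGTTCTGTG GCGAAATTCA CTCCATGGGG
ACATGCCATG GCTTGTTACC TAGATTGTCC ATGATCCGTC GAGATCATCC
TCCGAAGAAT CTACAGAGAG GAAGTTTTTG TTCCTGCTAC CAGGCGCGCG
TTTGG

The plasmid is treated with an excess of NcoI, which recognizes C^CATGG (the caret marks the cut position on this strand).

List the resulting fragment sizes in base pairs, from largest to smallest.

NcoI sites (CCATGG) start at positions 27, 39, 93, 106.
NcoI cuts after the first base of each site, so after positions 27, 39, 93, 106.
Circular molecule, 4 cuts → 4 fragments:
  28–39 → 12 bp
  40–93 → 54 bp
  94–106 → 13 bp
  107–205 then 1–27 → 99 + 27 = 126 bp
Sorted largest to smallest: 126, 54, 13, 12 bp.

126, 54, 13, 12 bp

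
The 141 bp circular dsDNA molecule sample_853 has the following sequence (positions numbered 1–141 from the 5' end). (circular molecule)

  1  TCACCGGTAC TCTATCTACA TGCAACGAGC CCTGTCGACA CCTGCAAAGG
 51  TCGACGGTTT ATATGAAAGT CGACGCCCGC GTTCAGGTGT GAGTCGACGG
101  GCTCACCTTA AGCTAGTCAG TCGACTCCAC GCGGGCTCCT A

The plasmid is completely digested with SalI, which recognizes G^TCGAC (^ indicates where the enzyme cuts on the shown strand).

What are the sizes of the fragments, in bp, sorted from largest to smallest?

55, 27, 24, 19, 16 bp

SalI sites (GTCGAC) start at positions 34, 50, 69, 93, 120.
SalI cuts after the first base of each site, so after positions 34, 50, 69, 93, 120.
Circular molecule, 5 cuts → 5 fragments:
  35–50 → 16 bp
  51–69 → 19 bp
  70–93 → 24 bp
  94–120 → 27 bp
  121–141 then 1–34 → 21 + 34 = 55 bp
Sorted largest to smallest: 55, 27, 24, 19, 16 bp.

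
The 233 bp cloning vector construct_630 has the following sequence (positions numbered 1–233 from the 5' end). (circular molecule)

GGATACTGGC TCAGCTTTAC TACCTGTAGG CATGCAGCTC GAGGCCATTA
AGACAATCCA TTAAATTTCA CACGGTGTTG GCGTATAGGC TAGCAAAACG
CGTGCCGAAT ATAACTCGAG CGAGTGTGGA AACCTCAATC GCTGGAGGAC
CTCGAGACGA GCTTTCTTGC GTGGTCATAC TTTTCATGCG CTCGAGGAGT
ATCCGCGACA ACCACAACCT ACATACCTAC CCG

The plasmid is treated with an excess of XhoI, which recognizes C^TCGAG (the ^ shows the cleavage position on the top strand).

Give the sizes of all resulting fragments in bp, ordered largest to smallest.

XhoI sites (CTCGAG) start at positions 38, 115, 151, 191.
XhoI cuts after the first base of each site, so after positions 38, 115, 151, 191.
Circular molecule, 4 cuts → 4 fragments:
  39–115 → 77 bp
  116–151 → 36 bp
  152–191 → 40 bp
  192–233 then 1–38 → 42 + 38 = 80 bp
Sorted largest to smallest: 80, 77, 40, 36 bp.

80, 77, 40, 36 bp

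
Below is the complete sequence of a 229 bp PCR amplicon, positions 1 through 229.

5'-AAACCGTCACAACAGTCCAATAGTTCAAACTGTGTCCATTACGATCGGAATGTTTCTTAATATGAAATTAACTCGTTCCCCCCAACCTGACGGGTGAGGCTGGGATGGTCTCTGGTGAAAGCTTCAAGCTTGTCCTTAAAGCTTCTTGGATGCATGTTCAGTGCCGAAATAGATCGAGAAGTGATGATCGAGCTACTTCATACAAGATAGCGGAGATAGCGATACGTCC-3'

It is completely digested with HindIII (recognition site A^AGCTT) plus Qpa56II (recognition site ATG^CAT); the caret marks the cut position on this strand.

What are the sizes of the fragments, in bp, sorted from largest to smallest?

HindIII sites (AAGCTT) start at positions 119, 126, 139.
HindIII cuts after the first base of each site, so after positions 119, 126, 139.
The Qpa56II site (ATGCAT) starts at position 150.
Qpa56II cuts after base 3 of each site, so after position 152.
Combined cut positions: 119, 126, 139, 152.
Linear molecule, 4 cuts → 5 fragments:
  1–119 → 119 bp
  120–126 → 7 bp
  127–139 → 13 bp
  140–152 → 13 bp
  153–229 → 77 bp
Sorted largest to smallest: 119, 77, 13, 13, 7 bp.

119, 77, 13, 13, 7 bp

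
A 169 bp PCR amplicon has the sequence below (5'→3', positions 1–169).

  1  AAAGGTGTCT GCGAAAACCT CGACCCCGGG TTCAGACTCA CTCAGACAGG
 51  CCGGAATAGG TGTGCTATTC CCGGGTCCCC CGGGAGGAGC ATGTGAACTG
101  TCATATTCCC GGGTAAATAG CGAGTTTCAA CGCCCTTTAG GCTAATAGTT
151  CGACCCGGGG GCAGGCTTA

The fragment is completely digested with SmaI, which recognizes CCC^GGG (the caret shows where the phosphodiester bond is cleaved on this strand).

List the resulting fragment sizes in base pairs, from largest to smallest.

SmaI sites (CCCGGG) start at positions 25, 70, 79, 108, 154.
SmaI cuts after base 3 of each site, so after positions 27, 72, 81, 110, 156.
Linear molecule, 5 cuts → 6 fragments:
  1–27 → 27 bp
  28–72 → 45 bp
  73–81 → 9 bp
  82–110 → 29 bp
  111–156 → 46 bp
  157–169 → 13 bp
Sorted largest to smallest: 46, 45, 29, 27, 13, 9 bp.

46, 45, 29, 27, 13, 9 bp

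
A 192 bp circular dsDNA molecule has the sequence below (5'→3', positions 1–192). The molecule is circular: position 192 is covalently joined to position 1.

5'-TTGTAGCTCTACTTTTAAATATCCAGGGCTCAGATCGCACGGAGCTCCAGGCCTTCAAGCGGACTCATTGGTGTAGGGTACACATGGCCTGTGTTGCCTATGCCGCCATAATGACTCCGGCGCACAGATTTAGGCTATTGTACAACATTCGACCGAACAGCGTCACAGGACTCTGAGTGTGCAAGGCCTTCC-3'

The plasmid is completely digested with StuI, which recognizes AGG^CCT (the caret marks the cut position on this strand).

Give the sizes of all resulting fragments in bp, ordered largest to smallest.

StuI sites (AGGCCT) start at positions 49, 184.
StuI cuts after base 3 of each site, so after positions 51, 186.
Circular molecule, 2 cuts → 2 fragments:
  52–186 → 135 bp
  187–192 then 1–51 → 6 + 51 = 57 bp
Sorted largest to smallest: 135, 57 bp.

135, 57 bp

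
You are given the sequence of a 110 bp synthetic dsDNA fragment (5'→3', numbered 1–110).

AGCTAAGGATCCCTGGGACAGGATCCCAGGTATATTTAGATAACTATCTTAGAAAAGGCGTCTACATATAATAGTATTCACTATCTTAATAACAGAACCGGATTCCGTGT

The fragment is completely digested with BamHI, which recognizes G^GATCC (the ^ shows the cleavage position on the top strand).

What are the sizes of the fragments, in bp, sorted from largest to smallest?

BamHI sites (GGATCC) start at positions 7, 21.
BamHI cuts after the first base of each site, so after positions 7, 21.
Linear molecule, 2 cuts → 3 fragments:
  1–7 → 7 bp
  8–21 → 14 bp
  22–110 → 89 bp
Sorted largest to smallest: 89, 14, 7 bp.

89, 14, 7 bp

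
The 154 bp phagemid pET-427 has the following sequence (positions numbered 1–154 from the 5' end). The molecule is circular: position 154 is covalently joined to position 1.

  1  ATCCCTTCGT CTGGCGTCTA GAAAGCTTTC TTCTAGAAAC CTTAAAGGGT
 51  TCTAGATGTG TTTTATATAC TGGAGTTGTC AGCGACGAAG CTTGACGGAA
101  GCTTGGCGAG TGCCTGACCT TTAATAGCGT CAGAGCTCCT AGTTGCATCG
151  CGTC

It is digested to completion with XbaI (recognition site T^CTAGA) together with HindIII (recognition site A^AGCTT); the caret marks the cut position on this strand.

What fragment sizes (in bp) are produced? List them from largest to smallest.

XbaI sites (TCTAGA) start at positions 17, 32, 51.
XbaI cuts after the first base of each site, so after positions 17, 32, 51.
HindIII sites (AAGCTT) start at positions 23, 88, 99.
HindIII cuts after the first base of each site, so after positions 23, 88, 99.
Combined cut positions: 17, 23, 32, 51, 88, 99.
Circular molecule, 6 cuts → 6 fragments:
  18–23 → 6 bp
  24–32 → 9 bp
  33–51 → 19 bp
  52–88 → 37 bp
  89–99 → 11 bp
  100–154 then 1–17 → 55 + 17 = 72 bp
Sorted largest to smallest: 72, 37, 19, 11, 9, 6 bp.

72, 37, 19, 11, 9, 6 bp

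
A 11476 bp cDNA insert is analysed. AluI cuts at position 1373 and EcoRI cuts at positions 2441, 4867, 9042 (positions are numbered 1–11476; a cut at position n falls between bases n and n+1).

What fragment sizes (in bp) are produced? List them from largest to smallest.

4175, 2434, 2426, 1373, 1068 bp

Combined cut positions (sorted): 1373, 2441, 4867, 9042.
Linear molecule, 4 cuts → 5 fragments:
  1373 − 0 = 1373 bp
  2441 − 1373 = 1068 bp
  4867 − 2441 = 2426 bp
  9042 − 4867 = 4175 bp
  11476 − 9042 = 2434 bp
Sorted largest to smallest: 4175, 2434, 2426, 1373, 1068 bp.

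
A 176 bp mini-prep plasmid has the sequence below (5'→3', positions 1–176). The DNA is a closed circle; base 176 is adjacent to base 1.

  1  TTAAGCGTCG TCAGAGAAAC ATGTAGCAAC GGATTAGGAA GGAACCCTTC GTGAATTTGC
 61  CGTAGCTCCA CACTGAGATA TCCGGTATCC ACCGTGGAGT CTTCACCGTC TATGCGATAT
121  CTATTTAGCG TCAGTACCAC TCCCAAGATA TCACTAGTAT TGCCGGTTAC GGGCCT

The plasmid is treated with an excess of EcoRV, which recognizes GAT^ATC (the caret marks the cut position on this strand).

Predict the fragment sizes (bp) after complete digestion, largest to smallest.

106, 39, 31 bp

EcoRV sites (GATATC) start at positions 77, 116, 147.
EcoRV cuts after base 3 of each site, so after positions 79, 118, 149.
Circular molecule, 3 cuts → 3 fragments:
  80–118 → 39 bp
  119–149 → 31 bp
  150–176 then 1–79 → 27 + 79 = 106 bp
Sorted largest to smallest: 106, 39, 31 bp.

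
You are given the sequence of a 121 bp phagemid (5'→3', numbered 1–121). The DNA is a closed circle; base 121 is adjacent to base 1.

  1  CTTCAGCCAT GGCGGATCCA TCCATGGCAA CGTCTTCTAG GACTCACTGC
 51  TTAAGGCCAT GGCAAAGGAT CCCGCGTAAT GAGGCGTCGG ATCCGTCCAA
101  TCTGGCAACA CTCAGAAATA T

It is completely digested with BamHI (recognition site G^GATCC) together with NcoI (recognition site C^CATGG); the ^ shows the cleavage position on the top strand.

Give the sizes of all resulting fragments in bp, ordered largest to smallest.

BamHI sites (GGATCC) start at positions 14, 67, 89.
BamHI cuts after the first base of each site, so after positions 14, 67, 89.
NcoI sites (CCATGG) start at positions 7, 22, 57.
NcoI cuts after the first base of each site, so after positions 7, 22, 57.
Combined cut positions: 7, 14, 22, 57, 67, 89.
Circular molecule, 6 cuts → 6 fragments:
  8–14 → 7 bp
  15–22 → 8 bp
  23–57 → 35 bp
  58–67 → 10 bp
  68–89 → 22 bp
  90–121 then 1–7 → 32 + 7 = 39 bp
Sorted largest to smallest: 39, 35, 22, 10, 8, 7 bp.

39, 35, 22, 10, 8, 7 bp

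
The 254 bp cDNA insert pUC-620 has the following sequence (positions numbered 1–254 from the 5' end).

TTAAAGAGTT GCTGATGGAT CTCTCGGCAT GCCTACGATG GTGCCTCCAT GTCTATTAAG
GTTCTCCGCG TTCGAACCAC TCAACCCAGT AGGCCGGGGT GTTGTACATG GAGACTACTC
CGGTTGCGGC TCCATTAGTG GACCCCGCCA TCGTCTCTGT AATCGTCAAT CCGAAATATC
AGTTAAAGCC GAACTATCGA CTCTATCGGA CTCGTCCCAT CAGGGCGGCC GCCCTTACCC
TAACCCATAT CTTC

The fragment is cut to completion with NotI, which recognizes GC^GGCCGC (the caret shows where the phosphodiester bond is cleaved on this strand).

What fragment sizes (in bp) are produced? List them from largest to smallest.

The NotI site (GCGGCCGC) starts at position 225.
NotI cuts after base 2 of each site, so after position 226.
Linear molecule, 1 cut → 2 fragments:
  1–226 → 226 bp
  227–254 → 28 bp
Sorted largest to smallest: 226, 28 bp.

226, 28 bp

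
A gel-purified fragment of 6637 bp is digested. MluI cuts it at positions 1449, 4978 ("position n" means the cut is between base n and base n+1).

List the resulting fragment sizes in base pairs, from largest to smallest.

Linear molecule, 2 cuts → 3 fragments:
  1449 − 0 = 1449 bp
  4978 − 1449 = 3529 bp
  6637 − 4978 = 1659 bp
Sorted largest to smallest: 3529, 1659, 1449 bp.

3529, 1659, 1449 bp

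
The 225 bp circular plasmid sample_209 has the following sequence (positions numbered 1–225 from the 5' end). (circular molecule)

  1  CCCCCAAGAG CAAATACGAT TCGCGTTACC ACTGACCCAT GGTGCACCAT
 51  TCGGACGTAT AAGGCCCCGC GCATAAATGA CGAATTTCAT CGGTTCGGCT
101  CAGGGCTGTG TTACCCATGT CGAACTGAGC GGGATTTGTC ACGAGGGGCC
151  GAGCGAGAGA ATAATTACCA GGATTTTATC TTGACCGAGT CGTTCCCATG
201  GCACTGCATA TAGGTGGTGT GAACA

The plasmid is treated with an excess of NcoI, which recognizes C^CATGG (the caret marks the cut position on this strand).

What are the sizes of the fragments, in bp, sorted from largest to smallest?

159, 66 bp

NcoI sites (CCATGG) start at positions 37, 196.
NcoI cuts after the first base of each site, so after positions 37, 196.
Circular molecule, 2 cuts → 2 fragments:
  38–196 → 159 bp
  197–225 then 1–37 → 29 + 37 = 66 bp
Sorted largest to smallest: 159, 66 bp.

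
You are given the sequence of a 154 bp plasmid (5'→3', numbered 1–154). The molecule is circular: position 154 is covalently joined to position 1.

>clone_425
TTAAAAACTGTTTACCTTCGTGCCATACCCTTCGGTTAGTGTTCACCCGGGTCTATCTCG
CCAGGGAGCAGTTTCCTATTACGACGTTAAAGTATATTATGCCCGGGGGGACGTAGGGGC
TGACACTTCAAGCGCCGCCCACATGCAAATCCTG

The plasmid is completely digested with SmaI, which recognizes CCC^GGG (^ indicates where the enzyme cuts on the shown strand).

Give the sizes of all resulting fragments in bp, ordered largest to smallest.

98, 56 bp

SmaI sites (CCCGGG) start at positions 46, 102.
SmaI cuts after base 3 of each site, so after positions 48, 104.
Circular molecule, 2 cuts → 2 fragments:
  49–104 → 56 bp
  105–154 then 1–48 → 50 + 48 = 98 bp
Sorted largest to smallest: 98, 56 bp.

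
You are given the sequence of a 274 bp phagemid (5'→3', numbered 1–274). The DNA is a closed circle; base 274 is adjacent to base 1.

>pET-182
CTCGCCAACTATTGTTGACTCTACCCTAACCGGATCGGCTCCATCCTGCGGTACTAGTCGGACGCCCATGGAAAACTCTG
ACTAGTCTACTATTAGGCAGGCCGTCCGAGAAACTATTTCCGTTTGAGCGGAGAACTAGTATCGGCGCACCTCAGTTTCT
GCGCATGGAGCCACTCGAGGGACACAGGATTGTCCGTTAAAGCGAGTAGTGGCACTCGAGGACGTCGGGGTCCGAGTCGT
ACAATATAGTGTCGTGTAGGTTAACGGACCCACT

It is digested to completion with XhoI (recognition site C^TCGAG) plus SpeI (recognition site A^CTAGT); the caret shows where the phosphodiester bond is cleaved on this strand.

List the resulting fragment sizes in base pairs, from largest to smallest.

112, 54, 41, 39, 28 bp

XhoI sites (CTCGAG) start at positions 174, 215.
XhoI cuts after the first base of each site, so after positions 174, 215.
SpeI sites (ACTAGT) start at positions 53, 81, 135.
SpeI cuts after the first base of each site, so after positions 53, 81, 135.
Combined cut positions: 53, 81, 135, 174, 215.
Circular molecule, 5 cuts → 5 fragments:
  54–81 → 28 bp
  82–135 → 54 bp
  136–174 → 39 bp
  175–215 → 41 bp
  216–274 then 1–53 → 59 + 53 = 112 bp
Sorted largest to smallest: 112, 54, 41, 39, 28 bp.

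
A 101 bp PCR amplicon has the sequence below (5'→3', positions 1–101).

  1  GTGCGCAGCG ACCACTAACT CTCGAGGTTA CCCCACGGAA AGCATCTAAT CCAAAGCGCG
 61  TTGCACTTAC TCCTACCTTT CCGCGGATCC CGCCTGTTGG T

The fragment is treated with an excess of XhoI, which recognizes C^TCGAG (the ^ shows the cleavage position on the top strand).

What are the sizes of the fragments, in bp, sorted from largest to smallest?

80, 21 bp

The XhoI site (CTCGAG) starts at position 21.
XhoI cuts after the first base of each site, so after position 21.
Linear molecule, 1 cut → 2 fragments:
  1–21 → 21 bp
  22–101 → 80 bp
Sorted largest to smallest: 80, 21 bp.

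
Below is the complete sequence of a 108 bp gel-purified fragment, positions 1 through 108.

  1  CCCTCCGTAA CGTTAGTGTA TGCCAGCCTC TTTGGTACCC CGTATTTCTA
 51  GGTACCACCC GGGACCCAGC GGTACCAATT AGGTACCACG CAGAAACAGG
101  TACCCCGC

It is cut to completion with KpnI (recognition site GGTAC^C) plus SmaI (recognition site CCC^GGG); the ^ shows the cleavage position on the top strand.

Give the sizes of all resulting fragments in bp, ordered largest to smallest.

KpnI sites (GGTACC) start at positions 34, 51, 71, 82, 99.
KpnI cuts after base 5 of each site (before the last base), so after positions 38, 55, 75, 86, 103.
The SmaI site (CCCGGG) starts at position 58.
SmaI cuts after base 3 of each site, so after position 60.
Combined cut positions: 38, 55, 60, 75, 86, 103.
Linear molecule, 6 cuts → 7 fragments:
  1–38 → 38 bp
  39–55 → 17 bp
  56–60 → 5 bp
  61–75 → 15 bp
  76–86 → 11 bp
  87–103 → 17 bp
  104–108 → 5 bp
Sorted largest to smallest: 38, 17, 17, 15, 11, 5, 5 bp.

38, 17, 17, 15, 11, 5, 5 bp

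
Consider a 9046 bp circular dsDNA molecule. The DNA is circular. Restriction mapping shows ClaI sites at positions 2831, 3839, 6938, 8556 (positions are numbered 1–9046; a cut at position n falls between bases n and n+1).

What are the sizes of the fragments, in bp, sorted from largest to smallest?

3321, 3099, 1618, 1008 bp

Circular molecule, 4 cuts → 4 fragments:
  3839 − 2831 = 1008 bp
  6938 − 3839 = 3099 bp
  8556 − 6938 = 1618 bp
  wrap: 9046 − 8556 + 2831 = 3321 bp
Sorted largest to smallest: 3321, 3099, 1618, 1008 bp.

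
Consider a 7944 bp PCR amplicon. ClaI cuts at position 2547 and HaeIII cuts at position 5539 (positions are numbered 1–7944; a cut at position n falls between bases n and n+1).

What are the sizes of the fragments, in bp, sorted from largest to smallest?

Combined cut positions (sorted): 2547, 5539.
Linear molecule, 2 cuts → 3 fragments:
  2547 − 0 = 2547 bp
  5539 − 2547 = 2992 bp
  7944 − 5539 = 2405 bp
Sorted largest to smallest: 2992, 2547, 2405 bp.

2992, 2547, 2405 bp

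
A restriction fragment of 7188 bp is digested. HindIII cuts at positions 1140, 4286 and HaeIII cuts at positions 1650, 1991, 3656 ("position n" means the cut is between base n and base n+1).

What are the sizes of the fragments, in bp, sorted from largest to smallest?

Combined cut positions (sorted): 1140, 1650, 1991, 3656, 4286.
Linear molecule, 5 cuts → 6 fragments:
  1140 − 0 = 1140 bp
  1650 − 1140 = 510 bp
  1991 − 1650 = 341 bp
  3656 − 1991 = 1665 bp
  4286 − 3656 = 630 bp
  7188 − 4286 = 2902 bp
Sorted largest to smallest: 2902, 1665, 1140, 630, 510, 341 bp.

2902, 1665, 1140, 630, 510, 341 bp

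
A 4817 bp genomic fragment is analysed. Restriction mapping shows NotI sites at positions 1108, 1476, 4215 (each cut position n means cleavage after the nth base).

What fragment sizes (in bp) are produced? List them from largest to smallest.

2739, 1108, 602, 368 bp

Linear molecule, 3 cuts → 4 fragments:
  1108 − 0 = 1108 bp
  1476 − 1108 = 368 bp
  4215 − 1476 = 2739 bp
  4817 − 4215 = 602 bp
Sorted largest to smallest: 2739, 1108, 602, 368 bp.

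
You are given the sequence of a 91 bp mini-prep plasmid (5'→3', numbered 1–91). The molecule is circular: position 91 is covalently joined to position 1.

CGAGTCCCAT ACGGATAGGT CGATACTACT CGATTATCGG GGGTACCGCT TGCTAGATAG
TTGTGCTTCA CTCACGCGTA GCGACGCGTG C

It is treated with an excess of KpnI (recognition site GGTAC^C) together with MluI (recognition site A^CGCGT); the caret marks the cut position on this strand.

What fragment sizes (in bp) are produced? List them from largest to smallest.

The KpnI site (GGTACC) starts at position 42.
KpnI cuts after base 5 of each site (before the last base), so after position 46.
MluI sites (ACGCGT) start at positions 74, 84.
MluI cuts after the first base of each site, so after positions 74, 84.
Combined cut positions: 46, 74, 84.
Circular molecule, 3 cuts → 3 fragments:
  47–74 → 28 bp
  75–84 → 10 bp
  85–91 then 1–46 → 7 + 46 = 53 bp
Sorted largest to smallest: 53, 28, 10 bp.

53, 28, 10 bp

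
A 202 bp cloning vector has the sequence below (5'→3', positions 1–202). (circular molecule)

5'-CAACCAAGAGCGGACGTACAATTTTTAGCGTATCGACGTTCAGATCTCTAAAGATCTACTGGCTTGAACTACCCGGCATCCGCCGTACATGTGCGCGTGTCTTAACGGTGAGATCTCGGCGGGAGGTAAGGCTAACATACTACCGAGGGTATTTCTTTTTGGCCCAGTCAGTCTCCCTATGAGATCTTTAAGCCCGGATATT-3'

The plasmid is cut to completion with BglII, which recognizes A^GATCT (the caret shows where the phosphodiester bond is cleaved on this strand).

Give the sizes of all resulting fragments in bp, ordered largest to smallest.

BglII sites (AGATCT) start at positions 42, 52, 111, 182.
BglII cuts after the first base of each site, so after positions 42, 52, 111, 182.
Circular molecule, 4 cuts → 4 fragments:
  43–52 → 10 bp
  53–111 → 59 bp
  112–182 → 71 bp
  183–202 then 1–42 → 20 + 42 = 62 bp
Sorted largest to smallest: 71, 62, 59, 10 bp.

71, 62, 59, 10 bp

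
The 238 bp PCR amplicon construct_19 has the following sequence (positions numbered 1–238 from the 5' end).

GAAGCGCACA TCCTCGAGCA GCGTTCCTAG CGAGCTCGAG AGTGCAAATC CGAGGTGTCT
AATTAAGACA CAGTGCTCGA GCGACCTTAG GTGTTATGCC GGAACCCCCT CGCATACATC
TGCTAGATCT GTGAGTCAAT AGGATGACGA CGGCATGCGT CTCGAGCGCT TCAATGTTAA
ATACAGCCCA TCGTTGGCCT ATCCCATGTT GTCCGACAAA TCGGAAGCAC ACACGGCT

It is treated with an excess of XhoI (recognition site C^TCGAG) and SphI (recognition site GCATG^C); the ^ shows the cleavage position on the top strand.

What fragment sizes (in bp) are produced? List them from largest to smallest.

XhoI sites (CTCGAG) start at positions 13, 35, 76, 161.
XhoI cuts after the first base of each site, so after positions 13, 35, 76, 161.
The SphI site (GCATGC) starts at position 153.
SphI cuts after base 5 of each site (before the last base), so after position 157.
Combined cut positions: 13, 35, 76, 157, 161.
Linear molecule, 5 cuts → 6 fragments:
  1–13 → 13 bp
  14–35 → 22 bp
  36–76 → 41 bp
  77–157 → 81 bp
  158–161 → 4 bp
  162–238 → 77 bp
Sorted largest to smallest: 81, 77, 41, 22, 13, 4 bp.

81, 77, 41, 22, 13, 4 bp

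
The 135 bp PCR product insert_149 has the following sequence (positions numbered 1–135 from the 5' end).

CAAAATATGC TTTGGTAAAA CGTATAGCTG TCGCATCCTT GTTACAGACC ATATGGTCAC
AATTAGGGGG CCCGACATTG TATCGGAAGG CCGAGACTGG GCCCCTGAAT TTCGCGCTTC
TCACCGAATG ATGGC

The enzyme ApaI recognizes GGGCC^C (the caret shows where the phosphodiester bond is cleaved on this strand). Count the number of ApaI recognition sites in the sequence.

GGGCCC occurs starting at positions 68, 99.
ApaI cuts at 2 sites.

2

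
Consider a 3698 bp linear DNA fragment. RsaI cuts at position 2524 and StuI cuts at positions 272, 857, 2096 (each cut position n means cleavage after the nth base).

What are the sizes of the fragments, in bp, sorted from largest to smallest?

Combined cut positions (sorted): 272, 857, 2096, 2524.
Linear molecule, 4 cuts → 5 fragments:
  272 − 0 = 272 bp
  857 − 272 = 585 bp
  2096 − 857 = 1239 bp
  2524 − 2096 = 428 bp
  3698 − 2524 = 1174 bp
Sorted largest to smallest: 1239, 1174, 585, 428, 272 bp.

1239, 1174, 585, 428, 272 bp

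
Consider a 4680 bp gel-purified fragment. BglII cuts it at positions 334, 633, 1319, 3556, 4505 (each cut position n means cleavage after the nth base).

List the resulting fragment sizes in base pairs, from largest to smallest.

2237, 949, 686, 334, 299, 175 bp

Linear molecule, 5 cuts → 6 fragments:
  334 − 0 = 334 bp
  633 − 334 = 299 bp
  1319 − 633 = 686 bp
  3556 − 1319 = 2237 bp
  4505 − 3556 = 949 bp
  4680 − 4505 = 175 bp
Sorted largest to smallest: 2237, 949, 686, 334, 299, 175 bp.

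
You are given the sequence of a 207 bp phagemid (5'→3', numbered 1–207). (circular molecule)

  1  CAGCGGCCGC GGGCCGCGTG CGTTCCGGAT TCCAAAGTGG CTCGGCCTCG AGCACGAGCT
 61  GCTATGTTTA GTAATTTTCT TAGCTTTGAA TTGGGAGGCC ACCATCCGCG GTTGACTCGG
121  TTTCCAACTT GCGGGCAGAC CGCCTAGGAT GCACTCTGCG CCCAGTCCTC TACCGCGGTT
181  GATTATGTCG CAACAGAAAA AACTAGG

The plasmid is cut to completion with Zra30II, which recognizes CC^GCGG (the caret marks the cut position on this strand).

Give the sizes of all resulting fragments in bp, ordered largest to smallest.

99, 67, 41 bp

Zra30II sites (CCGCGG) start at positions 7, 106, 173.
Zra30II cuts after base 2 of each site, so after positions 8, 107, 174.
Circular molecule, 3 cuts → 3 fragments:
  9–107 → 99 bp
  108–174 → 67 bp
  175–207 then 1–8 → 33 + 8 = 41 bp
Sorted largest to smallest: 99, 67, 41 bp.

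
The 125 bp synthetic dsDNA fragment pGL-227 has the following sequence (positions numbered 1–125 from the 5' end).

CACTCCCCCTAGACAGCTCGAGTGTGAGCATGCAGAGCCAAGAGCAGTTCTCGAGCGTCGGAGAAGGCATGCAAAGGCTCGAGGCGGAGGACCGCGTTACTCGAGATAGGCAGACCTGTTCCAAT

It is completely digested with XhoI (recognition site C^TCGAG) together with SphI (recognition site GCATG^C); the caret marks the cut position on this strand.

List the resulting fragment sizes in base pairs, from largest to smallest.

XhoI sites (CTCGAG) start at positions 17, 50, 78, 100.
XhoI cuts after the first base of each site, so after positions 17, 50, 78, 100.
SphI sites (GCATGC) start at positions 28, 67.
SphI cuts after base 5 of each site (before the last base), so after positions 32, 71.
Combined cut positions: 17, 32, 50, 71, 78, 100.
Linear molecule, 6 cuts → 7 fragments:
  1–17 → 17 bp
  18–32 → 15 bp
  33–50 → 18 bp
  51–71 → 21 bp
  72–78 → 7 bp
  79–100 → 22 bp
  101–125 → 25 bp
Sorted largest to smallest: 25, 22, 21, 18, 17, 15, 7 bp.

25, 22, 21, 18, 17, 15, 7 bp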